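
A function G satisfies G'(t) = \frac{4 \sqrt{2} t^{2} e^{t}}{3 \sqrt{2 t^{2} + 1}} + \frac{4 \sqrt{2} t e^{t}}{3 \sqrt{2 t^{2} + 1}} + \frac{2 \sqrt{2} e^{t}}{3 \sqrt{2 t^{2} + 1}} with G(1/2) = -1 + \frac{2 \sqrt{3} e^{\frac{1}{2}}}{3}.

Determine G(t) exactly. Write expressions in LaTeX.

Recognize the product-rule pattern: G'(t) = u'v + uv' with u = \frac{2 \sqrt{4 t^{2} + 2}}{3}, v = e^{t}, so integration by parts undoes it.
A general antiderivative is \frac{2 \sqrt{4 t^{2} + 2} e^{t}}{3} + C.
The condition gives C = -1 + \frac{2 \sqrt{3} e^{\frac{1}{2}}}{3} - (\frac{2 \sqrt{3} e^{\frac{1}{2}}}{3}) = -1.
So G(t) = \frac{2 \sqrt{2} \sqrt{2 t^{2} + 1} e^{t} - 3}{3}.
Check: d/dt[\frac{2 \sqrt{2} \sqrt{2 t^{2} + 1} e^{t} - 3}{3}] = \frac{4 \sqrt{2} t^{2} e^{t} + 4 \sqrt{2} t e^{t} + 2 \sqrt{2} e^{t}}{3 \sqrt{2 t^{2} + 1}}, which equals G'(t).

G(t) = \frac{2 \sqrt{2} \sqrt{2 t^{2} + 1} e^{t} - 3}{3}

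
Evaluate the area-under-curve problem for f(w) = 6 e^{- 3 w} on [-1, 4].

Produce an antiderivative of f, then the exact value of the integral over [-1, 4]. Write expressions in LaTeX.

Recover f(w) by differentiating a candidate F(w); any mismatch rules it out.
F(w) = - 2 e^{- 3 w} is an antiderivative of f.
Check: d/dw[- 2 e^{- 3 w}] = 6 e^{- 3 w} = f(w).
F(4) = - \frac{2}{e^{12}}; F(-1) = - 2 e^{3}.
Integral = F(4) - F(-1) = - \frac{2}{e^{12}} + 2 e^{3}.

Antiderivative: F(w) = - 2 e^{- 3 w}; value = - \frac{2}{e^{12}} + 2 e^{3}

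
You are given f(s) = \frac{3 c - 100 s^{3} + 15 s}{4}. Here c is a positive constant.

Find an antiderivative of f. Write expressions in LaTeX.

Since d/ds undoes antidifferentiation here, F'(s) = f(s) is required of F(s).
Check: d/ds[\frac{3 c s}{4} - \frac{\left(\frac{3}{4} - 5 s^{2}\right)^{2}}{4}] = \frac{3 c}{4} - 25 s^{3} + \frac{15 s}{4}, which equals f(s).

An antiderivative is F(s) = \frac{3 c s}{4} - \frac{\left(\frac{3}{4} - 5 s^{2}\right)^{2}}{4}.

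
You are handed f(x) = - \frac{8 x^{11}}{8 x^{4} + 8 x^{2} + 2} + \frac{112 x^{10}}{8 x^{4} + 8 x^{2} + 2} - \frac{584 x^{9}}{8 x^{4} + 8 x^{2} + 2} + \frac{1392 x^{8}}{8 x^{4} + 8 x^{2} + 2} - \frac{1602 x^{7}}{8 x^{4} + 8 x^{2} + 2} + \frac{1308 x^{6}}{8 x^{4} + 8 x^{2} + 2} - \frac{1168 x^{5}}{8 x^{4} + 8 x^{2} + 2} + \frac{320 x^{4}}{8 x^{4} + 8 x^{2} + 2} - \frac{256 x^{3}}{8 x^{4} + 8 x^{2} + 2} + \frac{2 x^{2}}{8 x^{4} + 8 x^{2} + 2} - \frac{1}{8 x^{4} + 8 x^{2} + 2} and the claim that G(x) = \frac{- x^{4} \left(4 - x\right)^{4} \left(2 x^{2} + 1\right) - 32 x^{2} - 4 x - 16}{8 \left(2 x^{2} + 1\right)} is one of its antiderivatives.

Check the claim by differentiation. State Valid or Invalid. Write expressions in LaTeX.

Valid - the claim checks out under differentiation.

d/dx[G] = \frac{- 8 x^{11} + 112 x^{10} - 584 x^{9} + 1392 x^{8} - 1602 x^{7} + 1308 x^{6} - 1168 x^{5} + 320 x^{4} - 256 x^{3} + 2 x^{2} - 1}{8 x^{4} + 8 x^{2} + 2}
This equals f(x) exactly, so the claim holds.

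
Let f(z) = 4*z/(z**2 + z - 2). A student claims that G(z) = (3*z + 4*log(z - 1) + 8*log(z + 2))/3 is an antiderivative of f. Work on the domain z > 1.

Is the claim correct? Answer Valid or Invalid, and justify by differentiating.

Invalid: d/dz[G] - f = 1, which is not 0.

d/dz[G] = (z**2 + 5*z - 2)/(z**2 + z - 2)
d/dz[G] - f(z) = 1 != 0.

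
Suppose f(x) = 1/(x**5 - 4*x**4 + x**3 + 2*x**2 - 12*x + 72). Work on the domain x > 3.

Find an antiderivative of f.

An antiderivative is F(x) = (-688*x*log(x - 3) + 338*x*log(x + 2) + 175*x*log(x**2 + 4) + 850*x*atan(x/2) + 2064*log(x - 3) - 1014*log(x + 2) - 525*log(x**2 + 4) - 2550*atan(x/2) - 1040)/(67600*x - 202800).

Factor the denominator ((x - 3)**2*(x + 2)*(x**2 + 4)) and decompose: f = (7*x + 34)/(1352*(x**2 + 4)) + 1/(200*(x + 2)) - 43/(4225*(x - 3)) + 1/(65*(x - 3)**2); each piece integrates to a log, atan, or power term.
Check: d/dx[(-688*x*log(x - 3) + 338*x*log(x + 2) + 175*x*log(x**2 + 4) + 850*x*atan(x/2) + 2064*log(x - 3) - 1014*log(x + 2) - 525*log(x**2 + 4) - 2550*atan(x/2) - 1040)/(67600*x - 202800)] = 1/(x**5 - 4*x**4 + x**3 + 2*x**2 - 12*x + 72) = f(x).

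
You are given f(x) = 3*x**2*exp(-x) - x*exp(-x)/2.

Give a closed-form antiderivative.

An antiderivative is F(x) = (-6*x**2 - 11*x - 11)*exp(-x)/2.

Recognize the product-rule pattern: f = u'v + uv' with u = -3*x**2 - 11*x/2 - 11/2, v = exp(-x), so integration by parts undoes it.
Check: d/dx[(-6*x**2 - 11*x - 11)*exp(-x)/2] = (6*x**2 - x)*exp(-x)/2, which equals f(x).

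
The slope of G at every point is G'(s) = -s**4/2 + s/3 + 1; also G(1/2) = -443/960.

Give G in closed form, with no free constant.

G(s) = (-3*s**5 + 5*s**2 + 30*s - 30)/30

Integrate term by term and add the pieces.
A general antiderivative is -s**5/10 + s**2/6 + s + C.
The condition gives C = -443/960 - (517/960) = -1.
So G(s) = (-3*s**5 + 5*s**2 + 30*s - 30)/30.
Check: d/ds[(-3*s**5 + 5*s**2 + 30*s - 30)/30] = -s**4/2 + s/3 + 1 = G'(s).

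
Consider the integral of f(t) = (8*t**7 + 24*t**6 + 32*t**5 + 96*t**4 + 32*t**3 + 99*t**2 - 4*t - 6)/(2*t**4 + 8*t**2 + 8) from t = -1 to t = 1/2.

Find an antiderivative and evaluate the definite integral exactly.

Since d/dt undoes antidifferentiation here, F'(t) = f(t) is required of F(t).
F(t) = (2*t**4*(t**2 + 2) + 8*t**3*(t**2 + 2) + 4*t**2 - 3*t + 10)/(2*(t**2 + 2)) is an antiderivative of f.
Check: d/dt[(2*t**4*(t**2 + 2) + 8*t**3*(t**2 + 2) + 4*t**2 - 3*t + 10)/(2*(t**2 + 2))] = (8*t**7 + 24*t**6 + 32*t**5 + 96*t**4 + 32*t**3 + 99*t**2 - 4*t - 6)/(2*t**4 + 8*t**2 + 8) = f(t).
F(1/2) = 385/144; F(-1) = -1/6.
Integral = F(1/2) - F(-1) = 409/144.

Antiderivative: F(t) = (2*t**4*(t**2 + 2) + 8*t**3*(t**2 + 2) + 4*t**2 - 3*t + 10)/(2*(t**2 + 2)); value = 409/144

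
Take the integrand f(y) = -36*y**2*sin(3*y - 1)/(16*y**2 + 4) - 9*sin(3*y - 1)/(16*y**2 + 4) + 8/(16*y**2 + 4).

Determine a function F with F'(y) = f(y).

An antiderivative is F(y) = (3*cos(3*y - 1) + 4*atan(2*y))/4.

Integrate term by term and add the pieces.
Check: d/dy[(3*cos(3*y - 1) + 4*atan(2*y))/4] = (-36*y**2*sin(3*y - 1) - 9*sin(3*y - 1) + 8)/(16*y**2 + 4), which equals f(y).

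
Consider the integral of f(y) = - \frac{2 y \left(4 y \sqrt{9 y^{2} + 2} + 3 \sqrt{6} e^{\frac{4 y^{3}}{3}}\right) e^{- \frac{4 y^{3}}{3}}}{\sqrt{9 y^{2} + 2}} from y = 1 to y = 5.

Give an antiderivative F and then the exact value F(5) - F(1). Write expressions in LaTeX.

Whatever form F(y) takes, F'(y) = f(y) is non-negotiable.
F(y) = \frac{\left(- 2 \sqrt{6} \sqrt{9 y^{2} + 2} e^{\frac{4 y^{3}}{3}} + 6\right) e^{- \frac{4 y^{3}}{3}}}{3} is an antiderivative of f.
Check: d/dy[\frac{\left(- 2 \sqrt{6} \sqrt{9 y^{2} + 2} e^{\frac{4 y^{3}}{3}} + 6\right) e^{- \frac{4 y^{3}}{3}}}{3}] = \frac{\left(- 8 y^{2} \sqrt{9 y^{2} + 2} - 6 \sqrt{6} y e^{\frac{4 y^{3}}{3}}\right) e^{- \frac{4 y^{3}}{3}}}{\sqrt{9 y^{2} + 2}}, which equals f(y).
F(5) = - \frac{2 \sqrt{1362}}{3} + \frac{2}{e^{\frac{500}{3}}}; F(1) = - \frac{2 \sqrt{66}}{3} + \frac{2}{e^{\frac{4}{3}}}.
Integral = F(5) - F(1) = - \frac{2 \sqrt{1362}}{3} - \frac{2}{e^{\frac{4}{3}}} + \frac{2}{e^{\frac{500}{3}}} + \frac{2 \sqrt{66}}{3}.

Antiderivative: F(y) = \frac{\left(- 2 \sqrt{6} \sqrt{9 y^{2} + 2} e^{\frac{4 y^{3}}{3}} + 6\right) e^{- \frac{4 y^{3}}{3}}}{3}; value = - \frac{2 \sqrt{1362}}{3} - \frac{2}{e^{\frac{4}{3}}} + \frac{2}{e^{\frac{500}{3}}} + \frac{2 \sqrt{66}}{3}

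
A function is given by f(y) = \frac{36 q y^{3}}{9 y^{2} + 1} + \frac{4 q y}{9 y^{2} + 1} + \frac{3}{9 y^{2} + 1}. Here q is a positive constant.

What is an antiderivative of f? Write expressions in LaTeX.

An antiderivative is F(y) = 2 q y^{2} + \operatorname{atan}{\left(3 y \right)}.

Integrate term by term and add the pieces.
Check: d/dy[2 q y^{2} + \operatorname{atan}{\left(3 y \right)}] = \frac{36 q y^{3} + 4 q y + 3}{9 y^{2} + 1}, which equals f(y).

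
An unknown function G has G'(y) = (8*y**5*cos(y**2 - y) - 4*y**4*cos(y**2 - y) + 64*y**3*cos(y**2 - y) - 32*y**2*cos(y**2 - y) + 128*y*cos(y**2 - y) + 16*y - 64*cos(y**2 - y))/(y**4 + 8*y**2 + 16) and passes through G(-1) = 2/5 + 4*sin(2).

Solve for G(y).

G(y) = 4*sin(y**2 - y) + 2 - 4/(y**2/2 + 2)

Recover the given G'(y) by differentiating a candidate G(y); any mismatch rules it out.
A general antiderivative is 4*sin(y**2 - y) - 4/(y**2/2 + 2) + C.
The condition gives C = 2/5 + 4*sin(2) - (-8/5 + 4*sin(2)) = 2.
So G(y) = 4*sin(y**2 - y) + 2 - 4/(y**2/2 + 2).
Check: d/dy[4*sin(y**2 - y) + 2 - 4/(y**2/2 + 2)] = (8*y**5*cos(y**2 - y) - 4*y**4*cos(y**2 - y) + 64*y**3*cos(y**2 - y) - 32*y**2*cos(y**2 - y) + 128*y*cos(y**2 - y) + 16*y - 64*cos(y**2 - y))/(y**4 + 8*y**2 + 16) = G'(y).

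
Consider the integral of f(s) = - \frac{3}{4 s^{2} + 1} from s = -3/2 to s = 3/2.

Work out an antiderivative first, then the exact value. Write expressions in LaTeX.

Since d/ds undoes antidifferentiation here, F'(s) = f(s) is required of F(s).
F(s) = - \frac{3 \operatorname{atan}{\left(2 s \right)}}{2} is an antiderivative of f.
Check: d/ds[- \frac{3 \operatorname{atan}{\left(2 s \right)}}{2}] = - \frac{3}{4 s^{2} + 1} = f(s).
F(3/2) = - \frac{3 \operatorname{atan}{\left(3 \right)}}{2}; F(-3/2) = \frac{3 \operatorname{atan}{\left(3 \right)}}{2}.
Integral = F(3/2) - F(-3/2) = - 3 \operatorname{atan}{\left(3 \right)}.

Antiderivative: F(s) = - \frac{3 \operatorname{atan}{\left(2 s \right)}}{2}; value = - 3 \operatorname{atan}{\left(3 \right)}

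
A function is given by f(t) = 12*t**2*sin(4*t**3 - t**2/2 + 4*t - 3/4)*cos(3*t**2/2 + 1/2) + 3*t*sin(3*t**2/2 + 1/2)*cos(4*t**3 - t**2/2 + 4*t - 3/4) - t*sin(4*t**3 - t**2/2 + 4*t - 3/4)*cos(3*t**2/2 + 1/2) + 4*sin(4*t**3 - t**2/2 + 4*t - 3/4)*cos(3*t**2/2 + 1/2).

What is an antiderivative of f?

Recognize the product-rule pattern: f = u'v + uv' with u = -cos(3*t**2/2 + 1/2), v = cos(4*t**3 - t**2/2 + 4*t - 3/4), so integration by parts undoes it.
Check: d/dt[-cos(3*t**2/2 + 1/2)*cos(4*t**3 - t**2/2 + 4*t - 3/4)] = 12*t**2*sin(4*t**3 - t**2/2 + 4*t - 3/4)*cos(3*t**2/2 + 1/2) + 3*t*sin(3*t**2/2 + 1/2)*cos(4*t**3 - t**2/2 + 4*t - 3/4) - t*sin(4*t**3 - t**2/2 + 4*t - 3/4)*cos(3*t**2/2 + 1/2) + 4*sin(4*t**3 - t**2/2 + 4*t - 3/4)*cos(3*t**2/2 + 1/2) = f(t).

An antiderivative is F(t) = -cos(3*t**2/2 + 1/2)*cos(4*t**3 - t**2/2 + 4*t - 3/4).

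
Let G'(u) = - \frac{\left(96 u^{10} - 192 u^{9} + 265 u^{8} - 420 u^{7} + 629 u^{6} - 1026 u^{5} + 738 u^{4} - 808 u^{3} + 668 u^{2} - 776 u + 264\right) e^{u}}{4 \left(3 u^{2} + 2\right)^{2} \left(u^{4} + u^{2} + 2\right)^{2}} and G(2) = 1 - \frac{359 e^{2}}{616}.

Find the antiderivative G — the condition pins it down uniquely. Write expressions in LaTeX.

G(u) = \frac{12 u^{6} - 32 u^{4} e^{u} + 20 u^{4} - 35 u^{2} e^{u} + 32 u^{2} - 66 e^{u} + 16}{4 \left(3 u^{2} + 2\right) \left(u^{4} + u^{2} + 2\right)}

G'(u) has the shape v'r + vr' for v = - \frac{1}{4 \left(u^{4} + u^{2} + 2\right)} - \frac{4}{\frac{3 u^{2}}{2} + 1} and r = e^{u} — it is the derivative of the product v*r.
A general antiderivative is - \left(\frac{1}{4 \left(u^{4} + u^{2} + 2\right)} + \frac{4}{\frac{3 u^{2}}{2} + 1}\right) e^{u} + C.
The condition gives C = 1 - \frac{359 e^{2}}{616} - (- \frac{359 e^{2}}{616}) = 1.
So G(u) = \frac{12 u^{6} - 32 u^{4} e^{u} + 20 u^{4} - 35 u^{2} e^{u} + 32 u^{2} - 66 e^{u} + 16}{4 \left(3 u^{2} + 2\right) \left(u^{4} + u^{2} + 2\right)}.
Check: d/du[\frac{12 u^{6} - 32 u^{4} e^{u} + 20 u^{4} - 35 u^{2} e^{u} + 32 u^{2} - 66 e^{u} + 16}{4 \left(3 u^{2} + 2\right) \left(u^{4} + u^{2} + 2\right)}] = \frac{- 96 u^{10} e^{u} + 192 u^{9} e^{u} - 265 u^{8} e^{u} + 420 u^{7} e^{u} - 629 u^{6} e^{u} + 1026 u^{5} e^{u} - 738 u^{4} e^{u} + 808 u^{3} e^{u} - 668 u^{2} e^{u} + 776 u e^{u} - 264 e^{u}}{36 u^{12} + 120 u^{10} + 292 u^{8} + 416 u^{6} + 416 u^{4} + 256 u^{2} + 64}, which equals G'(u).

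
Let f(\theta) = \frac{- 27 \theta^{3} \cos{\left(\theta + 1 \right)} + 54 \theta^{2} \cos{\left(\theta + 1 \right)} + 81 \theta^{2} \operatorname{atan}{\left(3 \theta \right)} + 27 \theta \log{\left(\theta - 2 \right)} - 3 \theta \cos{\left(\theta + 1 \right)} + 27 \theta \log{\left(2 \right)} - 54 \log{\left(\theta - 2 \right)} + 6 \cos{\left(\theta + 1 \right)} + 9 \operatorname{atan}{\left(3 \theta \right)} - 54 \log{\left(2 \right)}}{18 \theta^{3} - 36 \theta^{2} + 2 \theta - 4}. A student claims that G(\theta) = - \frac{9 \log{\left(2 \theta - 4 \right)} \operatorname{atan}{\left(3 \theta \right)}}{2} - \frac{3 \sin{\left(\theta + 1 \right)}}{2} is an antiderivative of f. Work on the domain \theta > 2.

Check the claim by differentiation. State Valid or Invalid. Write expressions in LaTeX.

d/d\theta[G] = \frac{- 27 \theta^{3} \cos{\left(\theta + 1 \right)} + 54 \theta^{2} \cos{\left(\theta + 1 \right)} - 81 \theta^{2} \operatorname{atan}{\left(3 \theta \right)} - 27 \theta \log{\left(\theta - 2 \right)} - 3 \theta \cos{\left(\theta + 1 \right)} - 27 \theta \log{\left(2 \right)} + 54 \log{\left(\theta - 2 \right)} + 6 \cos{\left(\theta + 1 \right)} - 9 \operatorname{atan}{\left(3 \theta \right)} + 54 \log{\left(2 \right)}}{18 \theta^{3} - 36 \theta^{2} + 2 \theta - 4}
d/d\theta[G] - f(\theta) = \frac{- 81 \theta^{2} \operatorname{atan}{\left(3 \theta \right)} - 27 \theta \log{\left(\theta - 2 \right)} - 27 \theta \log{\left(2 \right)} + 54 \log{\left(\theta - 2 \right)} - 9 \operatorname{atan}{\left(3 \theta \right)} + 54 \log{\left(2 \right)}}{9 \theta^{3} - 18 \theta^{2} + \theta - 2} != 0.

Invalid: d/d\theta[G] - f = \frac{- 81 \theta^{2} \operatorname{atan}{\left(3 \theta \right)} - 27 \theta \log{\left(\theta - 2 \right)} - 27 \theta \log{\left(2 \right)} + 54 \log{\left(\theta - 2 \right)} - 9 \operatorname{atan}{\left(3 \theta \right)} + 54 \log{\left(2 \right)}}{9 \theta^{3} - 18 \theta^{2} + \theta - 2}, which is not 0.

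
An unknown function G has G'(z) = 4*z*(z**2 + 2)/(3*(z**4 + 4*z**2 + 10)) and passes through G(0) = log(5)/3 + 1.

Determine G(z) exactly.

G(z) = log(z**4/2 + 2*z**2 + 5)/3 + 1

The substitution u = z**4/2 + 2*z**2 + 5 works: G'(z) is exactly (dG/du)*(du/dz) for that inner function.
A general antiderivative is log(z**4/2 + 2*z**2 + 5)/3 + C.
The condition gives C = log(5)/3 + 1 - (log(5)/3) = 1.
So G(z) = log(z**4/2 + 2*z**2 + 5)/3 + 1.
Check: d/dz[log(z**4/2 + 2*z**2 + 5)/3 + 1] = (4*z**3 + 8*z)/(3*z**4 + 12*z**2 + 30), which equals G'(z).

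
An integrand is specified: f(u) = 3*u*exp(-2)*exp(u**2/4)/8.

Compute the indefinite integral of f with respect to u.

F(u) = 3*exp(-2)*exp(u**2/4)/4 + C

f matches the chain-rule pattern g'(h)*h' with inner function h(u) = u**2/4 - 2; substituting w = h(u) collapses the integral.
Check: d/du[3*exp(-2)*exp(u**2/4)/4] = 3*u*exp(-2)*exp(u**2/4)/8 = f(u).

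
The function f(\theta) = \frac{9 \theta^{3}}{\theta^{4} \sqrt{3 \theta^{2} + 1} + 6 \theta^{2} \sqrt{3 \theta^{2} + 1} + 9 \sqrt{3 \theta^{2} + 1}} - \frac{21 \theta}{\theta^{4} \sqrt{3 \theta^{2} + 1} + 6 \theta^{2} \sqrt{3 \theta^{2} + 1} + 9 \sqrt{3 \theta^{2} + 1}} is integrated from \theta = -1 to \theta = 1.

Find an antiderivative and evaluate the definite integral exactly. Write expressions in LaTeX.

Recognize the product-rule pattern: f = u'v + uv' with u = - 3 \sqrt{3 \theta^{2} + 1}, v = \frac{1}{\theta^{2} + 3}, so integration by parts undoes it.
F(\theta) = - \frac{3 \sqrt{3 \theta^{2} + 1}}{\theta^{2} + 3} is an antiderivative of f.
Check: d/d\theta[- \frac{3 \sqrt{3 \theta^{2} + 1}}{\theta^{2} + 3}] = \frac{9 \theta^{3} - 21 \theta}{\theta^{4} \sqrt{3 \theta^{2} + 1} + 6 \theta^{2} \sqrt{3 \theta^{2} + 1} + 9 \sqrt{3 \theta^{2} + 1}}, which equals f(\theta).
F(1) = - \frac{3}{2}; F(-1) = - \frac{3}{2}.
Integral = F(1) - F(-1) = 0.

Antiderivative: F(\theta) = - \frac{3 \sqrt{3 \theta^{2} + 1}}{\theta^{2} + 3}; value = 0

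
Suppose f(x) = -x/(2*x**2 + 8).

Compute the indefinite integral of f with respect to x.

F(x) = -log(3*x**2/2 + 6)/4 + C

f matches the chain-rule pattern g'(h)*h' with inner function h(x) = 3*x**2/2 + 6; substituting u = h(x) collapses the integral.
Check: d/dx[-log(3*x**2/2 + 6)/4] = -x/(2*x**2 + 8) = f(x).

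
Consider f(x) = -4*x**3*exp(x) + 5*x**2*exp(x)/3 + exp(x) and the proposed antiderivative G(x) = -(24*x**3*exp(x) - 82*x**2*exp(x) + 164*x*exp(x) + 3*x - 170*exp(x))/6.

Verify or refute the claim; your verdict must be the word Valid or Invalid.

d/dx[G] = -4*x**3*exp(x) + 5*x**2*exp(x)/3 + exp(x) - 1/2
d/dx[G] - f(x) = -1/2 != 0.

Invalid: d/dx[G] - f = -1/2, which is not 0.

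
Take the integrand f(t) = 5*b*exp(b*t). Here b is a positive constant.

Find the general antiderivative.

Whatever form F(t) takes, F'(t) = f(t) is non-negotiable.
Check: d/dt[5*exp(b*t)] = 5*b*exp(b*t) = f(t).

F(t) = 5*exp(b*t) + C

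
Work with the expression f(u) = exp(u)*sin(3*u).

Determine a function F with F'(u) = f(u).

Whatever form F(u) takes, F'(u) = f(u) is non-negotiable.
Check: d/du[exp(u)*sin(3*u)/10 - 3*exp(u)*cos(3*u)/10] = exp(u)*sin(3*u) = f(u).

An antiderivative is F(u) = exp(u)*sin(3*u)/10 - 3*exp(u)*cos(3*u)/10.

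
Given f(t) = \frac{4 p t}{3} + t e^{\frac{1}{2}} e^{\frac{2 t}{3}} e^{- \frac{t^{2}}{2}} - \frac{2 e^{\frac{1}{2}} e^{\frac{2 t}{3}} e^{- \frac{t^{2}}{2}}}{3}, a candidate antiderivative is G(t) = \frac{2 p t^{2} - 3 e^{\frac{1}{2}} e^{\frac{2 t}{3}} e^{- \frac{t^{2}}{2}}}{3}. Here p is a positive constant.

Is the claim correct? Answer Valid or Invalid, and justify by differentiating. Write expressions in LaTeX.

d/dt[G] = \frac{\left(4 p t e^{\frac{t^{2}}{2}} + 3 t e^{\frac{1}{2}} e^{\frac{2 t}{3}} - 2 e^{\frac{1}{2}} e^{\frac{2 t}{3}}\right) e^{- \frac{t^{2}}{2}}}{3}
This equals f(t) exactly, so the claim holds.

Valid - differentiating G returns exactly f.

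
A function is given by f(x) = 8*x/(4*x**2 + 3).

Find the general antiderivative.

F(x) = log(4*x**2 + 3) + C

The substitution u = 4*x**2 + 3 works: f is exactly (dF/du)*(du/dx) for that inner function.
Check: d/dx[log(4*x**2 + 3)] = 8*x/(4*x**2 + 3) = f(x).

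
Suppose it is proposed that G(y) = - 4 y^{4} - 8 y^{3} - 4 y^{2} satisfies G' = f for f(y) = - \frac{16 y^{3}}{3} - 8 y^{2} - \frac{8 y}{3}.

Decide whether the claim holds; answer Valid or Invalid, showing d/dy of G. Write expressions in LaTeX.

d/dy[G] = - 16 y^{3} - 24 y^{2} - 8 y
d/dy[G] - f(y) = - \frac{32 y^{3}}{3} - 16 y^{2} - \frac{16 y}{3} != 0.

Invalid: d/dy[G] - f = - \frac{32 y^{3}}{3} - 16 y^{2} - \frac{16 y}{3}, which is not 0.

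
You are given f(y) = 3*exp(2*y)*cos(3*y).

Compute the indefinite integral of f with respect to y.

F(y) = 3*(3*sin(3*y) + 2*cos(3*y))*exp(2*y)/13 + C

Differentiate the proposed F(y) back; it has to land on f(y) exactly.
Check: d/dy[3*(3*sin(3*y) + 2*cos(3*y))*exp(2*y)/13] = 3*exp(2*y)*cos(3*y) = f(y).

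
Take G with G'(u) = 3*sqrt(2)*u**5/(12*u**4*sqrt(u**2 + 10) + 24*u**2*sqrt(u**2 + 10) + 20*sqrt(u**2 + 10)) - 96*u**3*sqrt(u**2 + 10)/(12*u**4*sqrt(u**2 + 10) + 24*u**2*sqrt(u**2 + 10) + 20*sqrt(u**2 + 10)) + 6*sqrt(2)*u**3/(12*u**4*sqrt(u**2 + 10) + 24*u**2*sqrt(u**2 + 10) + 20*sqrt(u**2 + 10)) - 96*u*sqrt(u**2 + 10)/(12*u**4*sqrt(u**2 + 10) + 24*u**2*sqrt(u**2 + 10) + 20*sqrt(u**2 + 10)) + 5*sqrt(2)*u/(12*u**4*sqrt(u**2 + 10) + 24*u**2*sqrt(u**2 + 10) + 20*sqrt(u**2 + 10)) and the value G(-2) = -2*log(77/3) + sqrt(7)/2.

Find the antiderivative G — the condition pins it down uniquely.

G(u) = (sqrt(2)*sqrt(u**2 + 10) - 8*log(u**4 + 2*u**2 + 5/3))/4

Integrate term by term and add the pieces.
A general antiderivative is sqrt(u**2/2 + 5)/2 - 2*log(u**4 + 2*u**2 + 5/3) + C.
The condition gives C = -2*log(77/3) + sqrt(7)/2 - (-2*log(77/3) + sqrt(7)/2) = 0.
So G(u) = (sqrt(2)*sqrt(u**2 + 10) - 8*log(u**4 + 2*u**2 + 5/3))/4.
Check: d/du[(sqrt(2)*sqrt(u**2 + 10) - 8*log(u**4 + 2*u**2 + 5/3))/4] = (3*sqrt(2)*u**5 - 96*u**3*sqrt(u**2 + 10) + 6*sqrt(2)*u**3 - 96*u*sqrt(u**2 + 10) + 5*sqrt(2)*u)/(12*u**4*sqrt(u**2 + 10) + 24*u**2*sqrt(u**2 + 10) + 20*sqrt(u**2 + 10)), which equals G'(u).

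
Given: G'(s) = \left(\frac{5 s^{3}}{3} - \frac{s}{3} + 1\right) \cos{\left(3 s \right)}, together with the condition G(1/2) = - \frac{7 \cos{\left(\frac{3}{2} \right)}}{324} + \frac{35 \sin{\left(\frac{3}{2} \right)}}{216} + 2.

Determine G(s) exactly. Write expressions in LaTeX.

The proposed G(s) is checked by its d/ds: the result must match the given G'(s).
A general antiderivative is \frac{5 s^{3} \sin{\left(3 s \right)}}{9} + \frac{5 s^{2} \cos{\left(3 s \right)}}{9} - \frac{13 s \sin{\left(3 s \right)}}{27} + \frac{\sin{\left(3 s \right)}}{3} - \frac{13 \cos{\left(3 s \right)}}{81} + C.
The condition gives C = - \frac{7 \cos{\left(\frac{3}{2} \right)}}{324} + \frac{35 \sin{\left(\frac{3}{2} \right)}}{216} + 2 - (- \frac{7 \cos{\left(\frac{3}{2} \right)}}{324} + \frac{35 \sin{\left(\frac{3}{2} \right)}}{216}) = 2.
So G(s) = \frac{5 s^{3} \sin{\left(3 s \right)}}{9} + \frac{5 s^{2} \cos{\left(3 s \right)}}{9} - \frac{13 s \sin{\left(3 s \right)}}{27} + \frac{\sin{\left(3 s \right)}}{3} - \frac{13 \cos{\left(3 s \right)}}{81} + 2.
Check: d/ds[\frac{5 s^{3} \sin{\left(3 s \right)}}{9} + \frac{5 s^{2} \cos{\left(3 s \right)}}{9} - \frac{13 s \sin{\left(3 s \right)}}{27} + \frac{\sin{\left(3 s \right)}}{3} - \frac{13 \cos{\left(3 s \right)}}{81} + 2] = \frac{5 s^{3} \cos{\left(3 s \right)}}{3} - \frac{s \cos{\left(3 s \right)}}{3} + \cos{\left(3 s \right)}, which equals G'(s).

G(s) = \frac{5 s^{3} \sin{\left(3 s \right)}}{9} + \frac{5 s^{2} \cos{\left(3 s \right)}}{9} - \frac{13 s \sin{\left(3 s \right)}}{27} + \frac{\sin{\left(3 s \right)}}{3} - \frac{13 \cos{\left(3 s \right)}}{81} + 2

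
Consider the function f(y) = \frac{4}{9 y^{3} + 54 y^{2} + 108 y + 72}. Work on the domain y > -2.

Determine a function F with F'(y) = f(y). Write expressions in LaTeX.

Any candidate F(y) must reproduce f(y) exactly when differentiated.
Check: d/dy[- \frac{2}{9 \left(y + 2\right)^{2}}] = \frac{4}{9 y^{3} + 54 y^{2} + 108 y + 72} = f(y).

An antiderivative is F(y) = - \frac{2}{9 \left(y + 2\right)^{2}}.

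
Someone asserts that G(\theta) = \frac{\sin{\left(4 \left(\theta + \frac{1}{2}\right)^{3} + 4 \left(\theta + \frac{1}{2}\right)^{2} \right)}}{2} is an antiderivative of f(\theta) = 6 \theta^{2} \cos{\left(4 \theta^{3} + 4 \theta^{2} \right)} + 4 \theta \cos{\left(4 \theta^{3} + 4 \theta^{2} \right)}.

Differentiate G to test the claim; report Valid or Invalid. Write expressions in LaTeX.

Invalid: d/d\theta[G] - f = - 6 \theta^{2} \cos{\left(4 \theta^{3} + 4 \theta^{2} \right)} + 6 \theta^{2} \cos{\left(4 \theta^{3} + 10 \theta^{2} + 7 \theta + \frac{3}{2} \right)} - 4 \theta \cos{\left(4 \theta^{3} + 4 \theta^{2} \right)} + 10 \theta \cos{\left(4 \theta^{3} + 10 \theta^{2} + 7 \theta + \frac{3}{2} \right)} + \frac{7 \cos{\left(4 \theta^{3} + 10 \theta^{2} + 7 \theta + \frac{3}{2} \right)}}{2}, which is not 0.

d/d\theta[G] = 6 \theta^{2} \cos{\left(4 \theta^{3} + 10 \theta^{2} + 7 \theta + \frac{3}{2} \right)} + 10 \theta \cos{\left(4 \theta^{3} + 10 \theta^{2} + 7 \theta + \frac{3}{2} \right)} + \frac{7 \cos{\left(4 \theta^{3} + 10 \theta^{2} + 7 \theta + \frac{3}{2} \right)}}{2}
d/d\theta[G] - f(\theta) = - 6 \theta^{2} \cos{\left(4 \theta^{3} + 4 \theta^{2} \right)} + 6 \theta^{2} \cos{\left(4 \theta^{3} + 10 \theta^{2} + 7 \theta + \frac{3}{2} \right)} - 4 \theta \cos{\left(4 \theta^{3} + 4 \theta^{2} \right)} + 10 \theta \cos{\left(4 \theta^{3} + 10 \theta^{2} + 7 \theta + \frac{3}{2} \right)} + \frac{7 \cos{\left(4 \theta^{3} + 10 \theta^{2} + 7 \theta + \frac{3}{2} \right)}}{2} != 0.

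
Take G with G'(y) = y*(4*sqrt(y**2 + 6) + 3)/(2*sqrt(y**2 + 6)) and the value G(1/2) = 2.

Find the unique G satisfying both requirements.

Check a candidate G(y) by differentiating: d/dy[G] must match the given G'(y).
A general antiderivative is y**2 + 3*sqrt(y**2 + 6)/2 - 2 + C.
The condition gives C = 2 - (2) = 0.
So G(y) = y**2 + 3*sqrt(y**2 + 6)/2 - 2.
Check: d/dy[y**2 + 3*sqrt(y**2 + 6)/2 - 2] = (4*y*sqrt(y**2 + 6) + 3*y)/(2*sqrt(y**2 + 6)), which equals G'(y).

G(y) = y**2 + 3*sqrt(y**2 + 6)/2 - 2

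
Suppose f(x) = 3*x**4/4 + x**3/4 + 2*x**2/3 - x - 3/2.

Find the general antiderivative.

F(x) = 3*x**5/20 + x**4/16 + 2*x**3/9 - x**2/2 - 3*x/2 + C

Integrate term by term and add the pieces.
Check: d/dx[3*x**5/20 + x**4/16 + 2*x**3/9 - x**2/2 - 3*x/2] = 3*x**4/4 + x**3/4 + 2*x**2/3 - x - 3/2 = f(x).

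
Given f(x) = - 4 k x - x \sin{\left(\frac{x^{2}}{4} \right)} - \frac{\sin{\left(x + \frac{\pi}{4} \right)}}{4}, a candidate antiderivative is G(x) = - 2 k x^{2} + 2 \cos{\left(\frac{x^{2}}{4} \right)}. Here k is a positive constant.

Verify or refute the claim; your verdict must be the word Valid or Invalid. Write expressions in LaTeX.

d/dx[G] = - 4 k x - x \sin{\left(\frac{x^{2}}{4} \right)}
d/dx[G] - f(x) = \frac{\sin{\left(x + \frac{\pi}{4} \right)}}{4} != 0.

Invalid: d/dx[G] - f = \frac{\sin{\left(x + \frac{\pi}{4} \right)}}{4}, which is not 0.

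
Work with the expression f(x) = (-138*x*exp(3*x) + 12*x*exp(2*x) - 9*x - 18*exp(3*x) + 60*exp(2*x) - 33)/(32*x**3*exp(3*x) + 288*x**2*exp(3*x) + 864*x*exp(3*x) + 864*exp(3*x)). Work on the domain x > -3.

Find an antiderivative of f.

f has the shape u'v + uv' for u = 3/(2*(2*x + 6)**2) and v = -2*x**2 - x/2 - exp(-x) + exp(-3*x)/4 — it is the derivative of the product u*v.
Check: d/dx[3*(-8*x**2*exp(3*x) - 2*x*exp(3*x) - 4*exp(2*x) + 1)*exp(-3*x)/(32*(x + 3)**2)] = (-138*x*exp(3*x) + 12*x*exp(2*x) - 9*x - 18*exp(3*x) + 60*exp(2*x) - 33)/(32*x**3*exp(3*x) + 288*x**2*exp(3*x) + 864*x*exp(3*x) + 864*exp(3*x)) = f(x).

An antiderivative is F(x) = 3*(-8*x**2*exp(3*x) - 2*x*exp(3*x) - 4*exp(2*x) + 1)*exp(-3*x)/(32*(x + 3)**2).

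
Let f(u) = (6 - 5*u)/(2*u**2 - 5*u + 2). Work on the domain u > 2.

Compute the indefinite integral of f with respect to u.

F(u) = -(8*log(u - 2) + 7*log(u - 1/2))/6 + C

Factor the denominator ((u - 2)*(2*u - 1)) and decompose: f = -7/(3*(2*u - 1)) - 4/(3*(u - 2)); each piece integrates to a log, atan, or power term.
Check: d/du[-(8*log(u - 2) + 7*log(u - 1/2))/6] = (6 - 5*u)/(2*u**2 - 5*u + 2) = f(u).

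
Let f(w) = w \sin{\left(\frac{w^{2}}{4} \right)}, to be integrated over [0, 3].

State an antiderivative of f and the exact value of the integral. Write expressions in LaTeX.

Antiderivative: F(w) = - 2 \cos{\left(\frac{w^{2}}{4} \right)}; value = 2 - 2 \cos{\left(\frac{9}{4} \right)}

f matches the chain-rule pattern g'(h)*h' with inner function h(w) = \frac{w^{2}}{4}; substituting u = h(w) collapses the integral.
F(w) = - 2 \cos{\left(\frac{w^{2}}{4} \right)} is an antiderivative of f.
Check: d/dw[- 2 \cos{\left(\frac{w^{2}}{4} \right)}] = w \sin{\left(\frac{w^{2}}{4} \right)} = f(w).
F(3) = - 2 \cos{\left(\frac{9}{4} \right)}; F(0) = -2.
Integral = F(3) - F(0) = 2 - 2 \cos{\left(\frac{9}{4} \right)}.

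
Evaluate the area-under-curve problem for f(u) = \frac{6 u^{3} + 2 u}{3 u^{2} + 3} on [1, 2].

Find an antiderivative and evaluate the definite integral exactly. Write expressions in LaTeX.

Any candidate F(u) must reproduce f(u) exactly when differentiated.
F(u) = u^{2} - \frac{2 \log{\left(2 u^{2} + 2 \right)}}{3} is an antiderivative of f.
Check: d/du[u^{2} - \frac{2 \log{\left(2 u^{2} + 2 \right)}}{3}] = \frac{6 u^{3} + 2 u}{3 u^{2} + 3} = f(u).
F(2) = 4 - \frac{2 \log{\left(10 \right)}}{3}; F(1) = 1 - \frac{2 \log{\left(4 \right)}}{3}.
Integral = F(2) - F(1) = - \frac{2 \log{\left(10 \right)}}{3} + \frac{2 \log{\left(4 \right)}}{3} + 3.

Antiderivative: F(u) = u^{2} - \frac{2 \log{\left(2 u^{2} + 2 \right)}}{3}; value = - \frac{2 \log{\left(10 \right)}}{3} + \frac{2 \log{\left(4 \right)}}{3} + 3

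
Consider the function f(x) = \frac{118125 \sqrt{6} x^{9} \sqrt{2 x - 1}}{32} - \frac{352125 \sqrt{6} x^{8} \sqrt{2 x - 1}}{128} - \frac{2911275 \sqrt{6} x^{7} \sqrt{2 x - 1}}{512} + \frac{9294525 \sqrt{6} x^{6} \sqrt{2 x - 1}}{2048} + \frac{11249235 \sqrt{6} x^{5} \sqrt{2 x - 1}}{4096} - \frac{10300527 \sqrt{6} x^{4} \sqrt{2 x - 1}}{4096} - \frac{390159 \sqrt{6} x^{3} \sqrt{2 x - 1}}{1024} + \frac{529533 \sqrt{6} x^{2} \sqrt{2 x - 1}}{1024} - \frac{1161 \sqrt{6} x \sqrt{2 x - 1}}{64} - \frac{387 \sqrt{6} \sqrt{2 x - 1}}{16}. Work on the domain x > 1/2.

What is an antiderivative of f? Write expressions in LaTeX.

An antiderivative is F(x) = - \frac{9 \sqrt{6} \left(2 x - 1\right)^{\frac{5}{2}} \left(5 x^{2} - 4\right) \left(- 20 x^{2} - x + 8\right)^{3}}{4096}.

The integrand splits into summands that can be handled one at a time.
Check: d/dx[- \frac{9 \sqrt{6} \left(2 x - 1\right)^{\frac{5}{2}} \left(5 x^{2} - 4\right) \left(- 20 x^{2} - x + 8\right)^{3}}{4096}] = \frac{118125 \sqrt{6} x^{9} \sqrt{2 x - 1}}{32} - \frac{352125 \sqrt{6} x^{8} \sqrt{2 x - 1}}{128} - \frac{2911275 \sqrt{6} x^{7} \sqrt{2 x - 1}}{512} + \frac{9294525 \sqrt{6} x^{6} \sqrt{2 x - 1}}{2048} + \frac{11249235 \sqrt{6} x^{5} \sqrt{2 x - 1}}{4096} - \frac{10300527 \sqrt{6} x^{4} \sqrt{2 x - 1}}{4096} - \frac{390159 \sqrt{6} x^{3} \sqrt{2 x - 1}}{1024} + \frac{529533 \sqrt{6} x^{2} \sqrt{2 x - 1}}{1024} - \frac{1161 \sqrt{6} x \sqrt{2 x - 1}}{64} - \frac{387 \sqrt{6} \sqrt{2 x - 1}}{16} = f(x).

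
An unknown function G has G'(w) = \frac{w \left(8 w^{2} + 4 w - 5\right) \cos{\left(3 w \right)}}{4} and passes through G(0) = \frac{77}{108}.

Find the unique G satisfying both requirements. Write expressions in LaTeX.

G(w) = \frac{2 w^{3} \sin{\left(3 w \right)}}{3} + \frac{w^{2} \sin{\left(3 w \right)}}{3} + \frac{2 w^{2} \cos{\left(3 w \right)}}{3} - \frac{31 w \sin{\left(3 w \right)}}{36} + \frac{2 w \cos{\left(3 w \right)}}{9} - \frac{2 \sin{\left(3 w \right)}}{27} - \frac{31 \cos{\left(3 w \right)}}{108} + 1

Since d/dw undoes antidifferentiation here, G(w) must give back the stated G'(w).
A general antiderivative is \frac{2 w^{3} \sin{\left(3 w \right)}}{3} + \frac{w^{2} \sin{\left(3 w \right)}}{3} + \frac{2 w^{2} \cos{\left(3 w \right)}}{3} - \frac{31 w \sin{\left(3 w \right)}}{36} + \frac{2 w \cos{\left(3 w \right)}}{9} - \frac{2 \sin{\left(3 w \right)}}{27} - \frac{31 \cos{\left(3 w \right)}}{108} + C.
The condition gives C = \frac{77}{108} - (- \frac{31}{108}) = 1.
So G(w) = \frac{2 w^{3} \sin{\left(3 w \right)}}{3} + \frac{w^{2} \sin{\left(3 w \right)}}{3} + \frac{2 w^{2} \cos{\left(3 w \right)}}{3} - \frac{31 w \sin{\left(3 w \right)}}{36} + \frac{2 w \cos{\left(3 w \right)}}{9} - \frac{2 \sin{\left(3 w \right)}}{27} - \frac{31 \cos{\left(3 w \right)}}{108} + 1.
Check: d/dw[\frac{2 w^{3} \sin{\left(3 w \right)}}{3} + \frac{w^{2} \sin{\left(3 w \right)}}{3} + \frac{2 w^{2} \cos{\left(3 w \right)}}{3} - \frac{31 w \sin{\left(3 w \right)}}{36} + \frac{2 w \cos{\left(3 w \right)}}{9} - \frac{2 \sin{\left(3 w \right)}}{27} - \frac{31 \cos{\left(3 w \right)}}{108} + 1] = 2 w^{3} \cos{\left(3 w \right)} + w^{2} \cos{\left(3 w \right)} - \frac{5 w \cos{\left(3 w \right)}}{4}, which equals G'(w).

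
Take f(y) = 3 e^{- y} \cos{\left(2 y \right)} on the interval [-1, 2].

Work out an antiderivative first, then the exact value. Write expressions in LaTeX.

Recover f(y) by differentiating a candidate F(y); any mismatch rules it out.
F(y) = \frac{6 e^{- y} \sin{\left(2 y \right)}}{5} - \frac{3 e^{- y} \cos{\left(2 y \right)}}{5} is an antiderivative of f.
Check: d/dy[\frac{6 e^{- y} \sin{\left(2 y \right)}}{5} - \frac{3 e^{- y} \cos{\left(2 y \right)}}{5}] = 3 e^{- y} \cos{\left(2 y \right)} = f(y).
F(2) = \frac{6 \sin{\left(4 \right)}}{5 e^{2}} - \frac{3 \cos{\left(4 \right)}}{5 e^{2}}; F(-1) = - \frac{6 e \sin{\left(2 \right)}}{5} - \frac{3 e \cos{\left(2 \right)}}{5}.
Integral = F(2) - F(-1) = \frac{3 e \cos{\left(2 \right)}}{5} + \frac{6 \sin{\left(4 \right)}}{5 e^{2}} - \frac{3 \cos{\left(4 \right)}}{5 e^{2}} + \frac{6 e \sin{\left(2 \right)}}{5}.

Antiderivative: F(y) = \frac{6 e^{- y} \sin{\left(2 y \right)}}{5} - \frac{3 e^{- y} \cos{\left(2 y \right)}}{5}; value = \frac{3 e \cos{\left(2 \right)}}{5} + \frac{6 \sin{\left(4 \right)}}{5 e^{2}} - \frac{3 \cos{\left(4 \right)}}{5 e^{2}} + \frac{6 e \sin{\left(2 \right)}}{5}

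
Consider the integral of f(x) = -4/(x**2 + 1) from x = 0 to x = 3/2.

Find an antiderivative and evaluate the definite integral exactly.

For F(x) to be correct the identity F'(x) - f(x) = 0 must hold.
F(x) = -4*atan(x) is an antiderivative of f.
Check: d/dx[-4*atan(x)] = -4/(x**2 + 1) = f(x).
F(3/2) = -4*atan(3/2); F(0) = 0.
Integral = F(3/2) - F(0) = -4*atan(3/2).

Antiderivative: F(x) = -4*atan(x); value = -4*atan(3/2)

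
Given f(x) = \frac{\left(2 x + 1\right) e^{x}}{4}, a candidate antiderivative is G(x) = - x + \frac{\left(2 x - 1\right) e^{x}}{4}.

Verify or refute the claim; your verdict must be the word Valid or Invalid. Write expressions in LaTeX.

d/dx[G] = \frac{x e^{x}}{2} + \frac{e^{x}}{4} - 1
d/dx[G] - f(x) = -1 != 0.

Invalid: d/dx[G] - f = -1, which is not 0.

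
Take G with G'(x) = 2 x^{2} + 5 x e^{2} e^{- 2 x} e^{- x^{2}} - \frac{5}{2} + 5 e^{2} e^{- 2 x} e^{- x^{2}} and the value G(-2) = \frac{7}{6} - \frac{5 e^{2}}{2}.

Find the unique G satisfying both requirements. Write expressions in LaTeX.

The integrand splits into summands that can be handled one at a time.
A general antiderivative is \frac{2 x^{3}}{3} - \frac{5 x}{2} - \frac{5 e^{- x^{2} - 2 x + 2}}{2} + 1 + C.
The condition gives C = \frac{7}{6} - \frac{5 e^{2}}{2} - (\frac{2}{3} - \frac{5 e^{2}}{2}) = \frac{1}{2}.
So G(x) = \frac{\left(\frac{4 x^{3} e^{2 x} e^{x^{2}}}{e^{2}} - \frac{15 x e^{2 x} e^{x^{2}}}{e^{2}} + \frac{9 e^{2 x} e^{x^{2}}}{e^{2}} - 15\right) e^{2} e^{- 2 x} e^{- x^{2}}}{6}.
Check: d/dx[\frac{\left(\frac{4 x^{3} e^{2 x} e^{x^{2}}}{e^{2}} - \frac{15 x e^{2 x} e^{x^{2}}}{e^{2}} + \frac{9 e^{2 x} e^{x^{2}}}{e^{2}} - 15\right) e^{2} e^{- 2 x} e^{- x^{2}}}{6}] = \frac{\left(4 x^{2} e^{2 x} e^{x^{2}} + 10 x e^{2} - 5 e^{2 x} e^{x^{2}} + 10 e^{2}\right) e^{- 2 x} e^{- x^{2}}}{2}, which equals G'(x).

G(x) = \frac{\left(\frac{4 x^{3} e^{2 x} e^{x^{2}}}{e^{2}} - \frac{15 x e^{2 x} e^{x^{2}}}{e^{2}} + \frac{9 e^{2 x} e^{x^{2}}}{e^{2}} - 15\right) e^{2} e^{- 2 x} e^{- x^{2}}}{6}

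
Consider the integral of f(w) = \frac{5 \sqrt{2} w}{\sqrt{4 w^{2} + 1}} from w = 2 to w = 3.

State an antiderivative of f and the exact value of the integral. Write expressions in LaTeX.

Antiderivative: F(w) = \frac{5 \sqrt{2} \sqrt{4 w^{2} + 1}}{4}; value = - \frac{5 \sqrt{34}}{4} + \frac{5 \sqrt{74}}{4}

The substitution u = 2 w^{2} + \frac{1}{2} works: f is exactly (dF/du)*(du/dw) for that inner function.
F(w) = \frac{5 \sqrt{2} \sqrt{4 w^{2} + 1}}{4} is an antiderivative of f.
Check: d/dw[\frac{5 \sqrt{2} \sqrt{4 w^{2} + 1}}{4}] = \frac{5 \sqrt{2} w}{\sqrt{4 w^{2} + 1}} = f(w).
F(3) = \frac{5 \sqrt{74}}{4}; F(2) = \frac{5 \sqrt{34}}{4}.
Integral = F(3) - F(2) = - \frac{5 \sqrt{34}}{4} + \frac{5 \sqrt{74}}{4}.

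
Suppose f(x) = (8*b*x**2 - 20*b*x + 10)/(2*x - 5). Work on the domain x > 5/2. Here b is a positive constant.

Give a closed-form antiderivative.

An antiderivative F(x) passes only if d/dx[F] lands on f(x) exactly.
Check: d/dx[2*b*x**2 + 5*log(2*x - 5)] = (8*b*x**2 - 20*b*x + 10)/(2*x - 5) = f(x).

An antiderivative is F(x) = 2*b*x**2 + 5*log(2*x - 5).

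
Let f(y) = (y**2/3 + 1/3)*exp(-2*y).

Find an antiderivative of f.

f has the shape u'v + uv' for u = -y**2/6 - y/6 - 1/4 and v = exp(-2*y) — it is the derivative of the product u*v.
Check: d/dy[(-2*y**2 - 2*y - 3)*exp(-2*y)/12] = (y**2 + 1)*exp(-2*y)/3, which equals f(y).

An antiderivative is F(y) = (-2*y**2 - 2*y - 3)*exp(-2*y)/12.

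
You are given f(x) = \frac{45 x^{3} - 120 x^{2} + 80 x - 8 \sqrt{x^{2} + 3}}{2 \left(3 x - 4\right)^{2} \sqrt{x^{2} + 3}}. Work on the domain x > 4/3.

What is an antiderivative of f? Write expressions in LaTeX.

An antiderivative is F(x) = \frac{15 \left(3 x - 4\right) \sqrt{x^{2} + 3} + 8}{6 \left(3 x - 4\right)}.

A first test for any F(x): its x-derivative must equal f(x) identically.
Check: d/dx[\frac{15 \left(3 x - 4\right) \sqrt{x^{2} + 3} + 8}{6 \left(3 x - 4\right)}] = \frac{45 x^{3} - 120 x^{2} + 80 x - 8 \sqrt{x^{2} + 3}}{18 x^{2} \sqrt{x^{2} + 3} - 48 x \sqrt{x^{2} + 3} + 32 \sqrt{x^{2} + 3}}, which equals f(x).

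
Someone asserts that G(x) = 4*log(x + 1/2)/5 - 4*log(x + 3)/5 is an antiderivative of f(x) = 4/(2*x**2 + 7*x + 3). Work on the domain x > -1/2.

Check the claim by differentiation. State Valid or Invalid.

d/dx[G] = 4/(2*x**2 + 7*x + 3)
This equals f(x) exactly, so the claim holds.

Valid - the claim checks out under differentiation.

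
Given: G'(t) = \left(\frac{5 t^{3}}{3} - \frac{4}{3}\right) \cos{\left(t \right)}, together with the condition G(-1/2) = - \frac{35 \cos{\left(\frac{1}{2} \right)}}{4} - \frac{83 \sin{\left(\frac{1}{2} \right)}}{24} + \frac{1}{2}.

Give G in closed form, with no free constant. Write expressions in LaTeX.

G(t) = \frac{5 t^{3} \sin{\left(t \right)}}{3} + 5 t^{2} \cos{\left(t \right)} - 10 t \sin{\left(t \right)} - \frac{4 \sin{\left(t \right)}}{3} - 10 \cos{\left(t \right)} + \frac{1}{2}

A candidate passes only if d/dt[G] lands on the given G'(t) exactly.
A general antiderivative is \frac{5 t^{3} \sin{\left(t \right)}}{3} + 5 t^{2} \cos{\left(t \right)} - 10 t \sin{\left(t \right)} - \frac{4 \sin{\left(t \right)}}{3} - 10 \cos{\left(t \right)} + C.
The condition gives C = - \frac{35 \cos{\left(\frac{1}{2} \right)}}{4} - \frac{83 \sin{\left(\frac{1}{2} \right)}}{24} + \frac{1}{2} - (- \frac{35 \cos{\left(\frac{1}{2} \right)}}{4} - \frac{83 \sin{\left(\frac{1}{2} \right)}}{24}) = \frac{1}{2}.
So G(t) = \frac{5 t^{3} \sin{\left(t \right)}}{3} + 5 t^{2} \cos{\left(t \right)} - 10 t \sin{\left(t \right)} - \frac{4 \sin{\left(t \right)}}{3} - 10 \cos{\left(t \right)} + \frac{1}{2}.
Check: d/dt[\frac{5 t^{3} \sin{\left(t \right)}}{3} + 5 t^{2} \cos{\left(t \right)} - 10 t \sin{\left(t \right)} - \frac{4 \sin{\left(t \right)}}{3} - 10 \cos{\left(t \right)} + \frac{1}{2}] = \frac{5 t^{3} \cos{\left(t \right)}}{3} - \frac{4 \cos{\left(t \right)}}{3}, which equals G'(t).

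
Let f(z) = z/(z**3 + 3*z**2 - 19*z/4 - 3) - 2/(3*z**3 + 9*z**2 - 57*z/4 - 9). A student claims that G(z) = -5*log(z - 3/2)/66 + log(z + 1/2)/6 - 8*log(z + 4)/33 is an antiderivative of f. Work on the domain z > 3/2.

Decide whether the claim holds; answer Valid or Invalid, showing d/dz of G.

d/dz[G] = (-20*z**2 + 42*z - 128)/(132*z**3 + 396*z**2 - 627*z - 396)
d/dz[G] - f(z) = -10/(66*z - 99) != 0.

Invalid: d/dz[G] - f = -10/(66*z - 99), which is not 0.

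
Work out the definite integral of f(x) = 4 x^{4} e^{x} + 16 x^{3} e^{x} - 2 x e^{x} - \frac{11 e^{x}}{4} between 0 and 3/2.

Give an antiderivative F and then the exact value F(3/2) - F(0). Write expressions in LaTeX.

Antiderivative: F(x) = - \left(- 4 x^{4} + 2 x + \frac{3}{4}\right) e^{x}; value = \frac{3}{4} + \frac{33 e^{\frac{3}{2}}}{2}

Recognize the product-rule pattern: f = u'v + uv' with u = 4 x^{4} - 2 x - \frac{3}{4}, v = e^{x}, so integration by parts undoes it.
F(x) = - \left(- 4 x^{4} + 2 x + \frac{3}{4}\right) e^{x} is an antiderivative of f.
Check: d/dx[- \left(- 4 x^{4} + 2 x + \frac{3}{4}\right) e^{x}] = 4 x^{4} e^{x} + 16 x^{3} e^{x} - 2 x e^{x} - \frac{11 e^{x}}{4} = f(x).
F(3/2) = \frac{33 e^{\frac{3}{2}}}{2}; F(0) = - \frac{3}{4}.
Integral = F(3/2) - F(0) = \frac{3}{4} + \frac{33 e^{\frac{3}{2}}}{2}.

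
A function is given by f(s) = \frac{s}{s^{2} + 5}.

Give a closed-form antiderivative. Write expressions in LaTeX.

The substitution u = s^{2} + 5 works: f is exactly (dF/du)*(du/ds) for that inner function.
Check: d/ds[\frac{\log{\left(s^{2} + 5 \right)}}{2}] = \frac{s}{s^{2} + 5} = f(s).

An antiderivative is F(s) = \frac{\log{\left(s^{2} + 5 \right)}}{2}.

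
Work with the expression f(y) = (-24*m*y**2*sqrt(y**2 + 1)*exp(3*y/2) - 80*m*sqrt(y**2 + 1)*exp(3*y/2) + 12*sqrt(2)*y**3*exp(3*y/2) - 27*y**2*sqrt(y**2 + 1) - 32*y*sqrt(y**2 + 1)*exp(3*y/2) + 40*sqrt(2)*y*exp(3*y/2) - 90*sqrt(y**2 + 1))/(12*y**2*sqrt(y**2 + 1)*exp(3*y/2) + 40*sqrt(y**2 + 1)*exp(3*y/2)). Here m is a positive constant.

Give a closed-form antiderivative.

A candidate is checked by its d/dy: the result must match f(y).
Check: d/dy[(-12*m*y*exp(3*y/2) + 6*sqrt(2)*sqrt(y**2 + 1)*exp(3*y/2) - 8*exp(3*y/2)*log(3*y**2/2 + 5) + 9)*exp(-3*y/2)/6] = (-24*m*y**2*sqrt(y**2 + 1)*exp(3*y/2) - 80*m*sqrt(y**2 + 1)*exp(3*y/2) + 12*sqrt(2)*y**3*exp(3*y/2) - 27*y**2*sqrt(y**2 + 1) - 32*y*sqrt(y**2 + 1)*exp(3*y/2) + 40*sqrt(2)*y*exp(3*y/2) - 90*sqrt(y**2 + 1))/(12*y**2*sqrt(y**2 + 1)*exp(3*y/2) + 40*sqrt(y**2 + 1)*exp(3*y/2)) = f(y).

An antiderivative is F(y) = (-12*m*y*exp(3*y/2) + 6*sqrt(2)*sqrt(y**2 + 1)*exp(3*y/2) - 8*exp(3*y/2)*log(3*y**2/2 + 5) + 9)*exp(-3*y/2)/6.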